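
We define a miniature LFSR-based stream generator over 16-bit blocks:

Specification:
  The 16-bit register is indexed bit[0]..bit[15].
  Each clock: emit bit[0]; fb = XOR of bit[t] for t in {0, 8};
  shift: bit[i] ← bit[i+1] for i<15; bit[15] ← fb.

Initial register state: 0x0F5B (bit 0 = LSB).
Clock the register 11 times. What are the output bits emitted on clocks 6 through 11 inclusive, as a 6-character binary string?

010111

reg_0 = 0x0F5B
clock 1: out=1, reg = 0x07AD
clock 2: out=1, reg = 0x03D6
clock 3: out=0, reg = 0x81EB
clock 4: out=1, reg = 0x40F5
clock 5: out=1, reg = 0xA07A
clock 6: out=0, reg = 0x503D
clock 7: out=1, reg = 0xA81E
clock 8: out=0, reg = 0x540F
clock 9: out=1, reg = 0xAA07
clock 10: out=1, reg = 0xD503
clock 11: out=1, reg = 0x6A81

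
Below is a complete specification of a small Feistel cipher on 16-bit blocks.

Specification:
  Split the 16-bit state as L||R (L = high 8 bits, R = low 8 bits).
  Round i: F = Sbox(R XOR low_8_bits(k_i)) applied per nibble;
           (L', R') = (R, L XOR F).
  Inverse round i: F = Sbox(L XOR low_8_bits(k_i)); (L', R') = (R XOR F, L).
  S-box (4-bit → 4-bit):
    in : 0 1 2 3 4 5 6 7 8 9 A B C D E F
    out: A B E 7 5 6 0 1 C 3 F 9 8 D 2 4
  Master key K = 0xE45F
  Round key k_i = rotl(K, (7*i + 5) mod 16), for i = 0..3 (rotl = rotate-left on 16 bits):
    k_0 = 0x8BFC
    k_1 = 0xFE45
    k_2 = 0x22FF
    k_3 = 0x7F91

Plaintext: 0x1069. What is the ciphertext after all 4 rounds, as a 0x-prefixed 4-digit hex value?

s_0 = plaintext = 0x1069
s_1 = Round(s_0, k_0) = 0x6926
s_2 = Round(s_1, k_1) = 0x266E
s_3 = Round(s_2, k_2) = 0x6E1D
s_4 = Round(s_3, k_3) = 0x1DA6

0x1DA6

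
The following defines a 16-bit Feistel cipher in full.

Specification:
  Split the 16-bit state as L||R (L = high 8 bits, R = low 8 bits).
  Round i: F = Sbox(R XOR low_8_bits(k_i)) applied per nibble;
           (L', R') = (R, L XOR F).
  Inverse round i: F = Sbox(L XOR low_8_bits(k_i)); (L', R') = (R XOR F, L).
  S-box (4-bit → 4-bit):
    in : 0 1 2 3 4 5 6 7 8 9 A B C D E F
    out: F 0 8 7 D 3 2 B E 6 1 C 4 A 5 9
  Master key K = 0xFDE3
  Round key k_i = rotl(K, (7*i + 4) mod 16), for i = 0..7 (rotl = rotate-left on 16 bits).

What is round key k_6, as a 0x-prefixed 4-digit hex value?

K = 0xFDE3
k_0 = rotl(K, (7*0+4) mod 16) = rotl(K, 4) = 0xDE3F
k_1 = rotl(K, (7*1+4) mod 16) = rotl(K, 11) = 0x1FEF
k_2 = rotl(K, (7*2+4) mod 16) = rotl(K, 2) = 0xF78F
k_3 = rotl(K, (7*3+4) mod 16) = rotl(K, 9) = 0xC7FB
k_4 = rotl(K, (7*4+4) mod 16) = rotl(K, 0) = 0xFDE3
k_5 = rotl(K, (7*5+4) mod 16) = rotl(K, 7) = 0xF1FE
k_6 = rotl(K, (7*6+4) mod 16) = rotl(K, 14) = 0xFF78

0xFF78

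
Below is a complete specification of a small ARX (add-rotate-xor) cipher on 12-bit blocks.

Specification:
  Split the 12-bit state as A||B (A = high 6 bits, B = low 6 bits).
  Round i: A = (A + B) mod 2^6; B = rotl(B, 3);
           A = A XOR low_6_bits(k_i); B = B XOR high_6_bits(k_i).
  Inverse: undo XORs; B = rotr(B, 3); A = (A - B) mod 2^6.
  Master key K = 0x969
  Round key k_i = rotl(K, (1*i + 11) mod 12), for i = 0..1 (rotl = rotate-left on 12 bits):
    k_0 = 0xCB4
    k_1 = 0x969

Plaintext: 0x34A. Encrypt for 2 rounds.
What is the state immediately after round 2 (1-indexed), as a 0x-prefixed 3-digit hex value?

s_0 = plaintext = 0x34A
s_1 = Round(s_0, k_0) = 0x8E3
s_2 = Round(s_1, k_1) = 0xBF9

0xBF9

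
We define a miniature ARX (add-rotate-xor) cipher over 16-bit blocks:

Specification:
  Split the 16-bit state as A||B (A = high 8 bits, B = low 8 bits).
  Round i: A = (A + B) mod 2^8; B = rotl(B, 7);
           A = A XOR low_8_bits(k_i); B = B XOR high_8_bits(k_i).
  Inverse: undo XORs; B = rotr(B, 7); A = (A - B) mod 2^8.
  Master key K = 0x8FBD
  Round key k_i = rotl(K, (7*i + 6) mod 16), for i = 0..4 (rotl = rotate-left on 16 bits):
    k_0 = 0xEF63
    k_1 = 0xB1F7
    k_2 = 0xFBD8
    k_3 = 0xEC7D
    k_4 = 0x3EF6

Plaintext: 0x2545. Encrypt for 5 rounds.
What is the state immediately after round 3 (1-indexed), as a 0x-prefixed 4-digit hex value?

s_0 = plaintext = 0x2545
s_1 = Round(s_0, k_0) = 0x094D
s_2 = Round(s_1, k_1) = 0xA117
s_3 = Round(s_2, k_2) = 0x6070
s_4 = Round(s_3, k_3) = 0xADD4
s_5 = Round(s_4, k_4) = 0x7754

0x6070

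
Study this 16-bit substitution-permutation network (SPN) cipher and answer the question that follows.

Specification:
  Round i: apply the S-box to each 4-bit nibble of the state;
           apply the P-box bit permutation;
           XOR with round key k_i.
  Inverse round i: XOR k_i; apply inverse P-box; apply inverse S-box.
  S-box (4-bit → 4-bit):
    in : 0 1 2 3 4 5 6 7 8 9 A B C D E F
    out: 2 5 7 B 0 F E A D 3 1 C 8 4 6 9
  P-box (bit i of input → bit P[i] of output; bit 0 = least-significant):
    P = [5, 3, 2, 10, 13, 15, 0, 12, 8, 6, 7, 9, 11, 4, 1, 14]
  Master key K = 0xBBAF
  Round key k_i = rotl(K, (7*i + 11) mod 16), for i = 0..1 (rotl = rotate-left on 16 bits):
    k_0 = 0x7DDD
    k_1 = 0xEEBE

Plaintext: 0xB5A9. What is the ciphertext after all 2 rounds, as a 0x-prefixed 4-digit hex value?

0x5274

s_0 = plaintext = 0xB5A9
s_1 = Round(s_0, k_0) = 0x1E37
s_2 = Round(s_1, k_1) = 0x5274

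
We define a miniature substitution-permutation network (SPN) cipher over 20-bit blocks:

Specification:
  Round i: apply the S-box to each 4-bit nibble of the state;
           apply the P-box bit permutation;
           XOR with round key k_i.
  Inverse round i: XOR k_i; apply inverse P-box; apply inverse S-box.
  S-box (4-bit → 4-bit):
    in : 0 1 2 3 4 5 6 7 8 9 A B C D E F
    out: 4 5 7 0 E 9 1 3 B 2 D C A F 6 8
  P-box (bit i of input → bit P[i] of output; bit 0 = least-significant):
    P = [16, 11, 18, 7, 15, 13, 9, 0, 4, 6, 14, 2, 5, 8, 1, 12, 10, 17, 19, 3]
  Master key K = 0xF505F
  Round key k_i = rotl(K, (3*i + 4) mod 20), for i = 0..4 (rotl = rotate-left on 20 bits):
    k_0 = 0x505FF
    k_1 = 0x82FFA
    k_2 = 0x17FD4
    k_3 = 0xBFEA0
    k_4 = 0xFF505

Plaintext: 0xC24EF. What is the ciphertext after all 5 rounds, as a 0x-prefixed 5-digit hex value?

s_0 = plaintext = 0xC24EF
s_1 = Round(s_0, k_0) = 0x76611
s_2 = Round(s_1, k_1) = 0xFA9CA
s_3 = Round(s_2, k_2) = 0x44F3F
s_4 = Round(s_3, k_3) = 0x1EF2E
s_5 = Round(s_4, k_4) = 0x35A03

0x35A03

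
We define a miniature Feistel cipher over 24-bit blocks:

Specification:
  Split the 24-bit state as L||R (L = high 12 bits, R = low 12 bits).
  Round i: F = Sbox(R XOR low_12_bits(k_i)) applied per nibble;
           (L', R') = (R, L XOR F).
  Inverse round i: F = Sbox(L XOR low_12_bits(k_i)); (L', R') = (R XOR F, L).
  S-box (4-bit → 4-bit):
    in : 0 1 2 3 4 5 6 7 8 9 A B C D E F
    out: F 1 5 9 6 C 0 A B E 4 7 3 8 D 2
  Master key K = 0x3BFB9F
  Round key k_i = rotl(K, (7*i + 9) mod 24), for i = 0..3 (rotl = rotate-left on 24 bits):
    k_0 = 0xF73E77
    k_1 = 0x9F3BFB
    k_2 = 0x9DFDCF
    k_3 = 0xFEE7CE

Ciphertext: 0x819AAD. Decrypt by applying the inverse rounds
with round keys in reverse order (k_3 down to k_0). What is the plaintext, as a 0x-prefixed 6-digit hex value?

0x2FFAB9

s_0 = ciphertext = 0x819AAD
s_1 = InvRound(s_0, k_3) = 0x827819
s_2 = InvRound(s_1, k_2) = 0x4C2827
s_3 = InvRound(s_2, k_1) = 0xAB94C2
s_4 = InvRound(s_3, k_0) = 0x2FFAB9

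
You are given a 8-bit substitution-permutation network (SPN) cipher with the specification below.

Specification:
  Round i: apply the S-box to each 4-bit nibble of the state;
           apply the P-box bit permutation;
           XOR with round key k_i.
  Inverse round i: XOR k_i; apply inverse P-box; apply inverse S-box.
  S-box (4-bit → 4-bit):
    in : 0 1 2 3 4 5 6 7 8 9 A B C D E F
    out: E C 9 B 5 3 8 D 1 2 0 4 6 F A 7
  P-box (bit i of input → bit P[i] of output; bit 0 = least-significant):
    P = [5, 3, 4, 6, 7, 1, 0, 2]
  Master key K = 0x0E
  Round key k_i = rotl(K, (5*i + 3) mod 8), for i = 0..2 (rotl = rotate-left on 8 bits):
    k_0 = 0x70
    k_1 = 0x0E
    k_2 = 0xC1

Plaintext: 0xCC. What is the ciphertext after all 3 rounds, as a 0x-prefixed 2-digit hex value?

0xC4

s_0 = plaintext = 0xCC
s_1 = Round(s_0, k_0) = 0x6B
s_2 = Round(s_1, k_1) = 0x1A
s_3 = Round(s_2, k_2) = 0xC4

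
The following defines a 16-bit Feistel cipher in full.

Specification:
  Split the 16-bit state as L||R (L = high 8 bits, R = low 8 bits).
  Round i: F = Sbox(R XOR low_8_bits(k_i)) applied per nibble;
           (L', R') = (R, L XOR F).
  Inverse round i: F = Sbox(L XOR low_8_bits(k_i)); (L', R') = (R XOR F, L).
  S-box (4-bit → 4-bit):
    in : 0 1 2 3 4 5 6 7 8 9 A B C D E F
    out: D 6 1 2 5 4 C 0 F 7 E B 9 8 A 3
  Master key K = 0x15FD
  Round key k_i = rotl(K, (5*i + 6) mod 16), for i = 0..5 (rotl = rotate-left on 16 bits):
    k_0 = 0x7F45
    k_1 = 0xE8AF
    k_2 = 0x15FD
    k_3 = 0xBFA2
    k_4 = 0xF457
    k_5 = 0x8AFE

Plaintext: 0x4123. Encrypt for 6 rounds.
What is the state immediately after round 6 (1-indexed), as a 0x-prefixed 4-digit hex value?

0x974C

s_0 = plaintext = 0x4123
s_1 = Round(s_0, k_0) = 0x238D
s_2 = Round(s_1, k_1) = 0x8D32
s_3 = Round(s_2, k_2) = 0x321E
s_4 = Round(s_3, k_3) = 0x1E8B
s_5 = Round(s_4, k_4) = 0x8B97
s_6 = Round(s_5, k_5) = 0x974C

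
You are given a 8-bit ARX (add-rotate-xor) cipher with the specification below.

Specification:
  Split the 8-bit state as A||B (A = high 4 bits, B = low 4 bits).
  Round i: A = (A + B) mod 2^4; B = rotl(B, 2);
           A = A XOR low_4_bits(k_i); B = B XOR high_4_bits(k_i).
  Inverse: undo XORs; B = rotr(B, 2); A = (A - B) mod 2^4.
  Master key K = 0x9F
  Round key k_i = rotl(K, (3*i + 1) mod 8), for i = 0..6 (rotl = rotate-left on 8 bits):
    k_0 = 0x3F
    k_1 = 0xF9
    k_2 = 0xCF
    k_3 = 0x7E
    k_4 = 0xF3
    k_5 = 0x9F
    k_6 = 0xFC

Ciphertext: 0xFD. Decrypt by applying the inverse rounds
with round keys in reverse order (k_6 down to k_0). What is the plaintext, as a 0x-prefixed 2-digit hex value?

0x29

s_0 = ciphertext = 0xFD
s_1 = InvRound(s_0, k_6) = 0xB8
s_2 = InvRound(s_1, k_5) = 0x04
s_3 = InvRound(s_2, k_4) = 0x5E
s_4 = InvRound(s_3, k_3) = 0x56
s_5 = InvRound(s_4, k_2) = 0x0A
s_6 = InvRound(s_5, k_1) = 0x45
s_7 = InvRound(s_6, k_0) = 0x29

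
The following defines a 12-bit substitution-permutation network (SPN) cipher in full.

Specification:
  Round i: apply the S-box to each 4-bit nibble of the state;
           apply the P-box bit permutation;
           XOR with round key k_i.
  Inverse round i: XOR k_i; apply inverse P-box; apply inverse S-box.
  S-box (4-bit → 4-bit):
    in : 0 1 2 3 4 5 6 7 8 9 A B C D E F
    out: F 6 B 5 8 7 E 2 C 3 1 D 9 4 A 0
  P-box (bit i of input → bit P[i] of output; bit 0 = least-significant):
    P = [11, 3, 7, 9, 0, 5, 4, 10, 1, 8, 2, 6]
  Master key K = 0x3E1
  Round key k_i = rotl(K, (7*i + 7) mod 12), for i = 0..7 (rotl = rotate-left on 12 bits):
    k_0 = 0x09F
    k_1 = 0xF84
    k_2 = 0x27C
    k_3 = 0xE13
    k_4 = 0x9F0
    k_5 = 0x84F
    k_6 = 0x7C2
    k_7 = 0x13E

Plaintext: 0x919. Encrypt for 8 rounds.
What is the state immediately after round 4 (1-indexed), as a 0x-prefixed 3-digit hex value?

s_0 = plaintext = 0x919
s_1 = Round(s_0, k_0) = 0x9A5
s_2 = Round(s_1, k_1) = 0x60F
s_3 = Round(s_2, k_2) = 0x709
s_4 = Round(s_3, k_3) = 0x32A
s_5 = Round(s_4, k_4) = 0x5D7
s_6 = Round(s_5, k_5) = 0x951
s_7 = Round(s_6, k_6) = 0x679
s_8 = Round(s_7, k_7) = 0x852

0x32A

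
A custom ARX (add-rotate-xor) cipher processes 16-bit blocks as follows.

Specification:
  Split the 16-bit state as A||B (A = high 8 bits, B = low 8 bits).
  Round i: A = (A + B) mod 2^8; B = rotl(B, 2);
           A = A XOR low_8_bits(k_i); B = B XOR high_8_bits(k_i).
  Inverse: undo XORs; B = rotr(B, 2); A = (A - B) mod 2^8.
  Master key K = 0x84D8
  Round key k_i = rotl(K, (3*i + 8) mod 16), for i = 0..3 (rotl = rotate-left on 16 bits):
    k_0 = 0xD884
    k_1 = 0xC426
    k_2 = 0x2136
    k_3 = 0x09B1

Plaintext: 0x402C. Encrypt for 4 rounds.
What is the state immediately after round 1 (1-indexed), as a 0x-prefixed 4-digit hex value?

s_0 = plaintext = 0x402C
s_1 = Round(s_0, k_0) = 0xE868
s_2 = Round(s_1, k_1) = 0x7665
s_3 = Round(s_2, k_2) = 0xEDB4
s_4 = Round(s_3, k_3) = 0x10DB

0xE868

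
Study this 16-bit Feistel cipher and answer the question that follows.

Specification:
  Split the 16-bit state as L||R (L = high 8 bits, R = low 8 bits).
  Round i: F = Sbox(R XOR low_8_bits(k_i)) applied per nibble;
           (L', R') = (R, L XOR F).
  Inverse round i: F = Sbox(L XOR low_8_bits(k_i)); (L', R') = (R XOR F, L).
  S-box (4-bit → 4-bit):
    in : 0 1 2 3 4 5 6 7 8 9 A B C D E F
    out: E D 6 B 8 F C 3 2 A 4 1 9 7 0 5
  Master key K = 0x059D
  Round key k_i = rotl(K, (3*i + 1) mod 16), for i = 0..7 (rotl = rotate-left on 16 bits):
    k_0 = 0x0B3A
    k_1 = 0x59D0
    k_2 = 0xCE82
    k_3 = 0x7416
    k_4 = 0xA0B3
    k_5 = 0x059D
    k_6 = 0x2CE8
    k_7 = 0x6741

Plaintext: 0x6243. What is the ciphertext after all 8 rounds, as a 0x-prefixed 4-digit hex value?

0xBD0D

s_0 = plaintext = 0x6243
s_1 = Round(s_0, k_0) = 0x4358
s_2 = Round(s_1, k_1) = 0x5861
s_3 = Round(s_2, k_2) = 0x6153
s_4 = Round(s_3, k_3) = 0x53EE
s_5 = Round(s_4, k_4) = 0xEEA4
s_6 = Round(s_5, k_5) = 0xA454
s_7 = Round(s_6, k_6) = 0x54BD
s_8 = Round(s_7, k_7) = 0xBD0D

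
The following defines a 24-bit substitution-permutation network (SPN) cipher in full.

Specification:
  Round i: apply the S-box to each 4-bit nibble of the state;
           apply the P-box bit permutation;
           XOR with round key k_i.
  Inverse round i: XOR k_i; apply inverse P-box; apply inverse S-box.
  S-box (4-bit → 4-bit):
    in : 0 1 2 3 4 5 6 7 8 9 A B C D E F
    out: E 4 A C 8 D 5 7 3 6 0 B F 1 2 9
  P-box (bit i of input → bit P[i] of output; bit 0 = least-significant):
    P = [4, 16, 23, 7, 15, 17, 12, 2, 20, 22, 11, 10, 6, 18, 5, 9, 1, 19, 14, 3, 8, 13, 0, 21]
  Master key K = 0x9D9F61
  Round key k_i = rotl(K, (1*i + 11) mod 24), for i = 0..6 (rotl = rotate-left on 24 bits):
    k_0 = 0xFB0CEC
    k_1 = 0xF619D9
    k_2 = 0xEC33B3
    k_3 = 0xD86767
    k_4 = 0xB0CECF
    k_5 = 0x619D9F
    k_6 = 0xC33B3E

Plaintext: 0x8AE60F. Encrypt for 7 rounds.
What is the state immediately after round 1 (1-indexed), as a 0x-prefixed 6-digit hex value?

0xED3578

s_0 = plaintext = 0x8AE60F
s_1 = Round(s_0, k_0) = 0xED3578
s_2 = Round(s_1, k_1) = 0xE5A7EB
s_3 = Round(s_2, k_2) = 0xBF5B29
s_4 = Round(s_3, k_3) = 0x2B4009
s_5 = Round(s_4, k_4) = 0x5BF0C1
s_6 = Round(s_5, k_5) = 0x8B02D0
s_7 = Round(s_6, k_6) = 0x0E9C94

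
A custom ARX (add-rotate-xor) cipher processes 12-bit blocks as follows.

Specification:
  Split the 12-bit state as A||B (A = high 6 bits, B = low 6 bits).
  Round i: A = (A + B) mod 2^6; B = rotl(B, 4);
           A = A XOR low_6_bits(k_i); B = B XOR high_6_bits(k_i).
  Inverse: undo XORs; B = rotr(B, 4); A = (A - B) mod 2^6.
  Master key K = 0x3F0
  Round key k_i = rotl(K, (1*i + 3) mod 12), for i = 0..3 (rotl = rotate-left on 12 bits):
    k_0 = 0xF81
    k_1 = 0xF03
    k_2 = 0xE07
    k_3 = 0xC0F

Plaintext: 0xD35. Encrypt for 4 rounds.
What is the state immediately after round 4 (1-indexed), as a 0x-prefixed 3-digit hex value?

0x2EE

s_0 = plaintext = 0xD35
s_1 = Round(s_0, k_0) = 0xA23
s_2 = Round(s_1, k_1) = 0x204
s_3 = Round(s_2, k_2) = 0x2F9
s_4 = Round(s_3, k_3) = 0x2EE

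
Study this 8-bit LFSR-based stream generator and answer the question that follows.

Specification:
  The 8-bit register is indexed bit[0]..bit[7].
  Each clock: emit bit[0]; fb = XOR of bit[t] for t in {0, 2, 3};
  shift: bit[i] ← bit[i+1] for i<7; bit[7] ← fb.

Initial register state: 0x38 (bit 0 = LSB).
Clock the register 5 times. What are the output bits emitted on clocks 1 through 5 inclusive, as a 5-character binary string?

00011

reg_0 = 0x38
clock 1: out=0, reg = 0x9C
clock 2: out=0, reg = 0x4E
clock 3: out=0, reg = 0x27
clock 4: out=1, reg = 0x13
clock 5: out=1, reg = 0x89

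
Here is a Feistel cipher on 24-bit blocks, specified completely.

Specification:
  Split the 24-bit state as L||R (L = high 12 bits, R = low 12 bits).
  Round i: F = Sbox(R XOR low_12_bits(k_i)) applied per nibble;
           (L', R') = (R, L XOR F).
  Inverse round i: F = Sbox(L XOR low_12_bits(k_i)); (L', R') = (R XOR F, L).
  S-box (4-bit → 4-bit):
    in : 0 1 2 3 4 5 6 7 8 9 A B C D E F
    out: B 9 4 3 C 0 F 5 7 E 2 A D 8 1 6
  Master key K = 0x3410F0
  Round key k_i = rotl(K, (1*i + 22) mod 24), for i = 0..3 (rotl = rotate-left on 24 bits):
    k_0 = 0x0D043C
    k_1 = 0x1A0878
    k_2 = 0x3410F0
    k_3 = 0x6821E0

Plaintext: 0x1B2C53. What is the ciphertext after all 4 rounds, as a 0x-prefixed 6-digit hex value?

s_0 = plaintext = 0x1B2C53
s_1 = Round(s_0, k_0) = 0xC53644
s_2 = Round(s_1, k_1) = 0x644D6E
s_3 = Round(s_2, k_2) = 0xD6EEA5
s_4 = Round(s_3, k_3) = 0xEA5BAE

0xEA5BAE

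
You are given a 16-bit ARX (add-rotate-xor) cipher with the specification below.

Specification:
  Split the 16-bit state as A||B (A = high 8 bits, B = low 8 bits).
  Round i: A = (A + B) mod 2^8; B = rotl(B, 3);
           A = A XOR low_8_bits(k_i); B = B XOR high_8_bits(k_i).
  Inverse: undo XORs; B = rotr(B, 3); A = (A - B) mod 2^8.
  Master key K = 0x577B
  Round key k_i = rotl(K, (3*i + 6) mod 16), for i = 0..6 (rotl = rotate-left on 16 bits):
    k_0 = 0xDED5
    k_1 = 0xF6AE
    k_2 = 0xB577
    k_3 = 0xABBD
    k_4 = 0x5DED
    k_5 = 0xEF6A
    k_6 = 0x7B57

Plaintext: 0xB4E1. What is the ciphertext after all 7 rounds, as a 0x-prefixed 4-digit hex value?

0x5363

s_0 = plaintext = 0xB4E1
s_1 = Round(s_0, k_0) = 0x40D1
s_2 = Round(s_1, k_1) = 0xBF78
s_3 = Round(s_2, k_2) = 0x4076
s_4 = Round(s_3, k_3) = 0x0B18
s_5 = Round(s_4, k_4) = 0xCE9D
s_6 = Round(s_5, k_5) = 0x0103
s_7 = Round(s_6, k_6) = 0x5363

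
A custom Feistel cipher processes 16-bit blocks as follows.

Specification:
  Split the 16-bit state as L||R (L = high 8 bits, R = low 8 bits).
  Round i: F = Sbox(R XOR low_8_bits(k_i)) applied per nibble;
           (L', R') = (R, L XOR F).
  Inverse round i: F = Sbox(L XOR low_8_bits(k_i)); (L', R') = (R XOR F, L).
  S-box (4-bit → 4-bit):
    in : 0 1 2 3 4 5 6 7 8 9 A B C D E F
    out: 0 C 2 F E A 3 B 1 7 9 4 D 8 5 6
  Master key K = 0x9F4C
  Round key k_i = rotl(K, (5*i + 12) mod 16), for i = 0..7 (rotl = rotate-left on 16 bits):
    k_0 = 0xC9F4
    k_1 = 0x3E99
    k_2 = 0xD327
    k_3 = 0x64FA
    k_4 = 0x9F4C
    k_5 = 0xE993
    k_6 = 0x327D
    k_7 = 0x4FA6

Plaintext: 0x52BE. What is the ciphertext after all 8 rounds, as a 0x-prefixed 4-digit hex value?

0x3AB1

s_0 = plaintext = 0x52BE
s_1 = Round(s_0, k_0) = 0xBEBB
s_2 = Round(s_1, k_1) = 0xBB9C
s_3 = Round(s_2, k_2) = 0x9CFF
s_4 = Round(s_3, k_3) = 0xFF96
s_5 = Round(s_4, k_4) = 0x9676
s_6 = Round(s_5, k_5) = 0x76CC
s_7 = Round(s_6, k_6) = 0xCC3A
s_8 = Round(s_7, k_7) = 0x3AB1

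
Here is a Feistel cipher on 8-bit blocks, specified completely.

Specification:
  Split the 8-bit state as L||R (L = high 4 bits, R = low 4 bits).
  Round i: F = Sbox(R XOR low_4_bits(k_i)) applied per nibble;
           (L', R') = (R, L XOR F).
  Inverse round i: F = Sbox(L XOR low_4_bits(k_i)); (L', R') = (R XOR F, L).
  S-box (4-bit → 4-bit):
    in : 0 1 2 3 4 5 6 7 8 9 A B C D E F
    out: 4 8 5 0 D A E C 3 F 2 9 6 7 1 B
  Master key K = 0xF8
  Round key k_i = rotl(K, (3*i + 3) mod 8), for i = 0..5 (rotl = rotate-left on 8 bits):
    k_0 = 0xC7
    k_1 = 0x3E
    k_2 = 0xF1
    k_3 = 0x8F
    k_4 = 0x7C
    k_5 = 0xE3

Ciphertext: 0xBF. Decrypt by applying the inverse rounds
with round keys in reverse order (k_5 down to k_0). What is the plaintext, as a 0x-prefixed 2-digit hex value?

s_0 = ciphertext = 0xBF
s_1 = InvRound(s_0, k_5) = 0xCB
s_2 = InvRound(s_1, k_4) = 0xFC
s_3 = InvRound(s_2, k_3) = 0x8F
s_4 = InvRound(s_3, k_2) = 0x08
s_5 = InvRound(s_4, k_1) = 0x90
s_6 = InvRound(s_5, k_0) = 0x19

0x19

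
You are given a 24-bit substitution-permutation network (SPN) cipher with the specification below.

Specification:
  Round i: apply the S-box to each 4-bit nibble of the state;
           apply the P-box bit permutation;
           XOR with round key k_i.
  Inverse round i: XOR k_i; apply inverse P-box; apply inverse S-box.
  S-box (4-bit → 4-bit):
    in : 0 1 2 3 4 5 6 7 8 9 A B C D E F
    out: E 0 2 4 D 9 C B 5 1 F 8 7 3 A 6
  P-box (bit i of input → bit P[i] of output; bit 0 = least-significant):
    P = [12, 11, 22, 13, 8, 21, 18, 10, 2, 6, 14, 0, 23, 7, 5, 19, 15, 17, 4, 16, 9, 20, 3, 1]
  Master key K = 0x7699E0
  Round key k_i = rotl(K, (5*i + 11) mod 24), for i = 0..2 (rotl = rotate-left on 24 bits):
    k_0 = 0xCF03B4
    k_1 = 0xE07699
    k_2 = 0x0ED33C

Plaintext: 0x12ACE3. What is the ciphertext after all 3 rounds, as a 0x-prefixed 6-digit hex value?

s_0 = plaintext = 0x12ACE3
s_1 = Round(s_0, k_0) = 0x254750
s_2 = Round(s_1, k_1) = 0x39DBFC
s_3 = Round(s_2, k_2) = 0xEA4BB5

0xEA4BB5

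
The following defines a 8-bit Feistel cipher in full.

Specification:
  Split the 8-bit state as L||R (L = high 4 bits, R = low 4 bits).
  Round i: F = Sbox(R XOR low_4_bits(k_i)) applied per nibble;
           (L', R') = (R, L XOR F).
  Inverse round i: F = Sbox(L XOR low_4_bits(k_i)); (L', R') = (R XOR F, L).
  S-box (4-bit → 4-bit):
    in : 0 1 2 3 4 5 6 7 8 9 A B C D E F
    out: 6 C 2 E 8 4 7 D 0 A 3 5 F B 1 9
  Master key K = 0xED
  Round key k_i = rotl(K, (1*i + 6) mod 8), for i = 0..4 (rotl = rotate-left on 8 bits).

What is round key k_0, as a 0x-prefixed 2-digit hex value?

K = 0xED
k_0 = rotl(K, (1*0+6) mod 8) = rotl(K, 6) = 0x7B

0x7B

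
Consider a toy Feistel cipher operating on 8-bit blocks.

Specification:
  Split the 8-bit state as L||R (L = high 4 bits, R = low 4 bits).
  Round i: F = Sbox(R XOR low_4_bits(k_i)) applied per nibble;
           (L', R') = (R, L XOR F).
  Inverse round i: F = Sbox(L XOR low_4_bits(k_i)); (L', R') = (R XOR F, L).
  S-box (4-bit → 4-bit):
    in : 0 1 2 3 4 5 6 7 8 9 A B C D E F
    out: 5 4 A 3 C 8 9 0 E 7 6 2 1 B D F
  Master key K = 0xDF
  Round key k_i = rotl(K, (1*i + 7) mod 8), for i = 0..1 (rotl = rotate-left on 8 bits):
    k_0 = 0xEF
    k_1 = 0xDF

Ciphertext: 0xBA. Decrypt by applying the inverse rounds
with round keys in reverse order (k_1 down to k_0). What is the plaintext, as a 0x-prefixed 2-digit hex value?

s_0 = ciphertext = 0xBA
s_1 = InvRound(s_0, k_1) = 0x6B
s_2 = InvRound(s_1, k_0) = 0xC6

0xC6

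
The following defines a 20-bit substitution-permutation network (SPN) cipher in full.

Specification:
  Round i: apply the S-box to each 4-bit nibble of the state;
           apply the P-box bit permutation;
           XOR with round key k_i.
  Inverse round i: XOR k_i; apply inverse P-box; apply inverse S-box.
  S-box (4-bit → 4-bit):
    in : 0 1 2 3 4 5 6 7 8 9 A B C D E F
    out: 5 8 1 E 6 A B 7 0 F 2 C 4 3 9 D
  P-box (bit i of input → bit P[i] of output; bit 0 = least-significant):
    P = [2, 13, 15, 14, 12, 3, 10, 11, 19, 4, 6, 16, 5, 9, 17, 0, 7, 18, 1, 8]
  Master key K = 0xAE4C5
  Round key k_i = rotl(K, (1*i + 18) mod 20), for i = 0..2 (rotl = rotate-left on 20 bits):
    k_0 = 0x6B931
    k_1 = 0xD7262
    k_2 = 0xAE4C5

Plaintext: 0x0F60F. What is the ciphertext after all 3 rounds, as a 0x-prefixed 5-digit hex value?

0x25588

s_0 = plaintext = 0x0F60F
s_1 = Round(s_0, k_0) = 0xD6D86
s_2 = Round(s_1, k_1) = 0x110D7
s_3 = Round(s_2, k_2) = 0x25588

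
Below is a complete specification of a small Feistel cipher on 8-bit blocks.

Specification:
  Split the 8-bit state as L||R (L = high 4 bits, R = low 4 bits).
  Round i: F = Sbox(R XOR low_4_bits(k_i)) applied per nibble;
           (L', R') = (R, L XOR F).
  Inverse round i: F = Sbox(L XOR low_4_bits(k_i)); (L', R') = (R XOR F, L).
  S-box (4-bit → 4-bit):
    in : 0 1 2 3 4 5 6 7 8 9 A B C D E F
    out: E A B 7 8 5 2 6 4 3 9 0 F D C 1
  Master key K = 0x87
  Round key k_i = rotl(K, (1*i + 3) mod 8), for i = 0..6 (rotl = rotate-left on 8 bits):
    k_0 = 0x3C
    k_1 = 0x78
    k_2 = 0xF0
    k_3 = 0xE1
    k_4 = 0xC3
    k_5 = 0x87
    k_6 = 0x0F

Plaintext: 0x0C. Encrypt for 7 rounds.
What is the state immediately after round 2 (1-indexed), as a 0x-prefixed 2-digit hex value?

0xEE

s_0 = plaintext = 0x0C
s_1 = Round(s_0, k_0) = 0xCE
s_2 = Round(s_1, k_1) = 0xEE
s_3 = Round(s_2, k_2) = 0xE2
s_4 = Round(s_3, k_3) = 0x29
s_5 = Round(s_4, k_4) = 0x9B
s_6 = Round(s_5, k_5) = 0xB6
s_7 = Round(s_6, k_6) = 0x68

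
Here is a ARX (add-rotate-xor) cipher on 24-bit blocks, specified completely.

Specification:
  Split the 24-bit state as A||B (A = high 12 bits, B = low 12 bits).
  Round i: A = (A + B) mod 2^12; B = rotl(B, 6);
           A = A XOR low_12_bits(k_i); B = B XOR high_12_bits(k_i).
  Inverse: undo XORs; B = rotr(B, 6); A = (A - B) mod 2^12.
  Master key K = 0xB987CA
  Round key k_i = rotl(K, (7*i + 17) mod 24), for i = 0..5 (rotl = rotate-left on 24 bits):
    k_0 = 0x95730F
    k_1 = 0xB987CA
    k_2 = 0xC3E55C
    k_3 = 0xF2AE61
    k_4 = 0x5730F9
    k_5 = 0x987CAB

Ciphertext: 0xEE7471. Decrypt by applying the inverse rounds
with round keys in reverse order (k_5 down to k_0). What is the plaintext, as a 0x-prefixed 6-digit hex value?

0x2DAFC4

s_0 = ciphertext = 0xEE7471
s_1 = InvRound(s_0, k_5) = 0x495DB7
s_2 = InvRound(s_1, k_4) = 0x349123
s_3 = InvRound(s_2, k_3) = 0xAB0278
s_4 = InvRound(s_3, k_2) = 0xE331B9
s_5 = InvRound(s_4, k_1) = 0x191868
s_6 = InvRound(s_5, k_0) = 0x2DAFC4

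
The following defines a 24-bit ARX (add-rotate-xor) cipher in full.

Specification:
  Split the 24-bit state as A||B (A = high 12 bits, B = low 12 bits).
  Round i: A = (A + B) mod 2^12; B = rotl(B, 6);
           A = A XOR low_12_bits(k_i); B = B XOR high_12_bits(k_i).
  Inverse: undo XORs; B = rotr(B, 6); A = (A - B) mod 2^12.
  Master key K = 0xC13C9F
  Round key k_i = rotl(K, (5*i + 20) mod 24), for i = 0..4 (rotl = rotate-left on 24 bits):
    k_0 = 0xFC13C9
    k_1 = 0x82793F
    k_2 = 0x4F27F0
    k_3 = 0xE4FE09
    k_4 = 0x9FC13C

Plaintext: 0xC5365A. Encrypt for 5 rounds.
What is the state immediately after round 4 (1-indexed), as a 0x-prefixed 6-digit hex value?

s_0 = plaintext = 0xC5365A
s_1 = Round(s_0, k_0) = 0x164958
s_2 = Round(s_1, k_1) = 0x383E02
s_3 = Round(s_2, k_2) = 0x67544A
s_4 = Round(s_3, k_3) = 0x4B6CDE
s_5 = Round(s_4, k_4) = 0x0A8E4F

0x4B6CDE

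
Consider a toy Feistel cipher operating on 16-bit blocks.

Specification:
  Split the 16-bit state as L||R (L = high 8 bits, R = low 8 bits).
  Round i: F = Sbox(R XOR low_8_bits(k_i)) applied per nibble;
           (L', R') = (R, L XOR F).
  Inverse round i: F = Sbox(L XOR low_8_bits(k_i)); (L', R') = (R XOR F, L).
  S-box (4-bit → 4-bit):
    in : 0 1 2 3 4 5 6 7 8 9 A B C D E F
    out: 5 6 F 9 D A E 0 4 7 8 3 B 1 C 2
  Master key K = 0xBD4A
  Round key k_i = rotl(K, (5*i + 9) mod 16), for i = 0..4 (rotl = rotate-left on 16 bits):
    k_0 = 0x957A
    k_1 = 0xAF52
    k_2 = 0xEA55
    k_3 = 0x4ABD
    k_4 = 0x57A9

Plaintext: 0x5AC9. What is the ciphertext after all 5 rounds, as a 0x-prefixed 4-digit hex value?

0x110F

s_0 = plaintext = 0x5AC9
s_1 = Round(s_0, k_0) = 0xC963
s_2 = Round(s_1, k_1) = 0x635F
s_3 = Round(s_2, k_2) = 0x5F3B
s_4 = Round(s_3, k_3) = 0x3B11
s_5 = Round(s_4, k_4) = 0x110F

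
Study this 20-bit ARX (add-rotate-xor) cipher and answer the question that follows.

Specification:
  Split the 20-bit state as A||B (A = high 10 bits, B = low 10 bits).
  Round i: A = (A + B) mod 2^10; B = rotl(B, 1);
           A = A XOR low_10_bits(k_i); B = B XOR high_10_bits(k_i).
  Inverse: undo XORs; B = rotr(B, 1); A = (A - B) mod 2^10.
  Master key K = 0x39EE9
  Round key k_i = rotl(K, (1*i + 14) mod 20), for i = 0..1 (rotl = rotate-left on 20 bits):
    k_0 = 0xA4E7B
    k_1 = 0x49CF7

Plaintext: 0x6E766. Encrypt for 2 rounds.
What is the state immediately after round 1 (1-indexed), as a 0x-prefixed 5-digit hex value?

0xD905E

s_0 = plaintext = 0x6E766
s_1 = Round(s_0, k_0) = 0xD905E
s_2 = Round(s_1, k_1) = 0xCD59B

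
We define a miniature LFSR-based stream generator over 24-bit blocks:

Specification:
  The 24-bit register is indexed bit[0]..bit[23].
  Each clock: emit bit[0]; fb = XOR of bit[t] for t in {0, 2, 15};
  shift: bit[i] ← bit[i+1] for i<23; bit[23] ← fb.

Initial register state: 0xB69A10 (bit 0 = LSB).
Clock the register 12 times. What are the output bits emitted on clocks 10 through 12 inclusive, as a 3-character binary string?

reg_0 = 0xB69A10
clock 1: out=0, reg = 0xDB4D08
clock 2: out=0, reg = 0x6DA684
clock 3: out=0, reg = 0x36D342
clock 4: out=0, reg = 0x9B69A1
clock 5: out=1, reg = 0xCDB4D0
clock 6: out=0, reg = 0xE6DA68
clock 7: out=0, reg = 0xF36D34
clock 8: out=0, reg = 0xF9B69A
clock 9: out=0, reg = 0xFCDB4D
clock 10: out=1, reg = 0xFE6DA6
clock 11: out=0, reg = 0xFF36D3
clock 12: out=1, reg = 0xFF9B69

101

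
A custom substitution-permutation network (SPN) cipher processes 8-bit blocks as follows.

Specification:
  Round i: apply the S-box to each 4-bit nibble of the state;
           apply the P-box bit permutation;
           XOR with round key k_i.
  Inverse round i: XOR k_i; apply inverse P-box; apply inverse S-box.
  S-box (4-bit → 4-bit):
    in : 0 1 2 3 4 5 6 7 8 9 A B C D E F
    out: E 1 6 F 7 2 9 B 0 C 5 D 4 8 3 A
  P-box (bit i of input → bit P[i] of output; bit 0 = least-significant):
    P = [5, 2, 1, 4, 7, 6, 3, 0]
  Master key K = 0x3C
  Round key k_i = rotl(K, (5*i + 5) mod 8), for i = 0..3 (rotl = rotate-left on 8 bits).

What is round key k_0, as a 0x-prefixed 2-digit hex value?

K = 0x3C
k_0 = rotl(K, (5*0+5) mod 8) = rotl(K, 5) = 0x87

0x87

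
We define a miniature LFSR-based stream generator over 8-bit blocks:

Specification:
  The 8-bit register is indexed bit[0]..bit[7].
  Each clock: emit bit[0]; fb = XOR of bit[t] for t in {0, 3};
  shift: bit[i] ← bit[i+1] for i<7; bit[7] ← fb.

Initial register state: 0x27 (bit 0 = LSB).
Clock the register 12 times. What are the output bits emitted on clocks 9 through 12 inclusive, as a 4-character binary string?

reg_0 = 0x27
clock 1: out=1, reg = 0x93
clock 2: out=1, reg = 0xC9
clock 3: out=1, reg = 0x64
clock 4: out=0, reg = 0x32
clock 5: out=0, reg = 0x19
clock 6: out=1, reg = 0x0C
clock 7: out=0, reg = 0x86
clock 8: out=0, reg = 0x43
clock 9: out=1, reg = 0xA1
clock 10: out=1, reg = 0xD0
clock 11: out=0, reg = 0x68
clock 12: out=0, reg = 0xB4

1100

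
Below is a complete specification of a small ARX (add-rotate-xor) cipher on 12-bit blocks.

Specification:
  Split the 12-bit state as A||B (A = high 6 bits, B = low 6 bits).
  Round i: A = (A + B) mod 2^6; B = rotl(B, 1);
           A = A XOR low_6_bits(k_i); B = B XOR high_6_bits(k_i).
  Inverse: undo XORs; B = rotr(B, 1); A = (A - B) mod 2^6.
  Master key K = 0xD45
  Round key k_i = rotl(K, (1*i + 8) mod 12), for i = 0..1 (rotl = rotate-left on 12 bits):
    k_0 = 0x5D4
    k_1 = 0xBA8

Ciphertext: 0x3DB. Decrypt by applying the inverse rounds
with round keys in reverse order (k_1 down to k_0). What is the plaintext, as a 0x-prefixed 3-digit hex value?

0x0F6

s_0 = ciphertext = 0x3DB
s_1 = InvRound(s_0, k_1) = 0xB7A
s_2 = InvRound(s_1, k_0) = 0x0F6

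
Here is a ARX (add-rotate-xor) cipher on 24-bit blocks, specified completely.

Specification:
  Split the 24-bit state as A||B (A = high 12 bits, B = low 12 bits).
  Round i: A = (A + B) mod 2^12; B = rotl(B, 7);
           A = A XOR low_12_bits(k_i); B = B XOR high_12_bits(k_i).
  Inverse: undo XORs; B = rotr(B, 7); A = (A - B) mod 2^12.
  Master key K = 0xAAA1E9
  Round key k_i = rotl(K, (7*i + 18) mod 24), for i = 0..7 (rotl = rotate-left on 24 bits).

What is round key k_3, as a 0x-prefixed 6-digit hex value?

0xF4D550

K = 0xAAA1E9
k_0 = rotl(K, (7*0+18) mod 24) = rotl(K, 18) = 0xA6AA87
k_1 = rotl(K, (7*1+18) mod 24) = rotl(K, 1) = 0x5543D3
k_2 = rotl(K, (7*2+18) mod 24) = rotl(K, 8) = 0xA1E9AA
k_3 = rotl(K, (7*3+18) mod 24) = rotl(K, 15) = 0xF4D550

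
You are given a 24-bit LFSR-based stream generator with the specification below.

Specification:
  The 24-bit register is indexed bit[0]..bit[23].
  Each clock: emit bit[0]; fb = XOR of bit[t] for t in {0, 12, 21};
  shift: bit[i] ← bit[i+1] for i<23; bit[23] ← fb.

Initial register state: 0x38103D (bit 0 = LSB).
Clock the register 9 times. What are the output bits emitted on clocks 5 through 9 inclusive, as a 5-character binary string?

11000

reg_0 = 0x38103D
clock 1: out=1, reg = 0x9C081E
clock 2: out=0, reg = 0x4E040F
clock 3: out=1, reg = 0xA70207
clock 4: out=1, reg = 0x538103
clock 5: out=1, reg = 0xA9C081
clock 6: out=1, reg = 0x54E040
clock 7: out=0, reg = 0x2A7020
clock 8: out=0, reg = 0x153810
clock 9: out=0, reg = 0x8A9C08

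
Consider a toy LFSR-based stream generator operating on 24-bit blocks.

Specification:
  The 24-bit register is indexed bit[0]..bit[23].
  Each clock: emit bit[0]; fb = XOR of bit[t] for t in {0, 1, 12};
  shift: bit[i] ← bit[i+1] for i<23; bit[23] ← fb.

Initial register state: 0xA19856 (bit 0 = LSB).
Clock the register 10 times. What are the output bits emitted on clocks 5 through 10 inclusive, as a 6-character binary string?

101000

reg_0 = 0xA19856
clock 1: out=0, reg = 0x50CC2B
clock 2: out=1, reg = 0x286615
clock 3: out=1, reg = 0x94330A
clock 4: out=0, reg = 0x4A1985
clock 5: out=1, reg = 0x250CC2
clock 6: out=0, reg = 0x928661
clock 7: out=1, reg = 0xC94330
clock 8: out=0, reg = 0x64A198
clock 9: out=0, reg = 0x3250CC
clock 10: out=0, reg = 0x992866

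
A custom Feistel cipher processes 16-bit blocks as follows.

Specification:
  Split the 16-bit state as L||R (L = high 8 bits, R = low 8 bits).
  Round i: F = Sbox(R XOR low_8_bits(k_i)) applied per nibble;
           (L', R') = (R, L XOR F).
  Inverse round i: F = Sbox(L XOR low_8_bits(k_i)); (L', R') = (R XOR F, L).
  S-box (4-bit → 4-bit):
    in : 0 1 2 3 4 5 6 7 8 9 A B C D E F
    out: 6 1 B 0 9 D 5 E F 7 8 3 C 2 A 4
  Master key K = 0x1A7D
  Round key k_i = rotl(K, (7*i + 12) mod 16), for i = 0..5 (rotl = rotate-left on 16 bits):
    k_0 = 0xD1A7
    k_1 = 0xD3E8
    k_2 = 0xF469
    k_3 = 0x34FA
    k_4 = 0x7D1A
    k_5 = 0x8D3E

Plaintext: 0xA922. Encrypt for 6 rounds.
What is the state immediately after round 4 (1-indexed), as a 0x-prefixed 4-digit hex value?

s_0 = plaintext = 0xA922
s_1 = Round(s_0, k_0) = 0x2254
s_2 = Round(s_1, k_1) = 0x541E
s_3 = Round(s_2, k_2) = 0x1EBA
s_4 = Round(s_3, k_3) = 0xBA88
s_5 = Round(s_4, k_4) = 0x88C1
s_6 = Round(s_5, k_5) = 0xC1CC

0xBA88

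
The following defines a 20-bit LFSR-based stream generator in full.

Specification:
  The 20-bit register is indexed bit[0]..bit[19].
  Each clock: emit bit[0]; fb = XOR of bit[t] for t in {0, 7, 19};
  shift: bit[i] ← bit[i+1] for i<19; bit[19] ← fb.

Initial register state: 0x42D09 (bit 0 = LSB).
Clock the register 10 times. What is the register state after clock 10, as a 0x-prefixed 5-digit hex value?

reg_0 = 0x42D09
clock 1: out=1, reg = 0xA1684
clock 2: out=0, reg = 0x50B42
clock 3: out=0, reg = 0x285A1
clock 4: out=1, reg = 0x142D0
clock 5: out=0, reg = 0x8A168
clock 6: out=0, reg = 0xC50B4
clock 7: out=0, reg = 0x6285A
clock 8: out=0, reg = 0x3142D
clock 9: out=1, reg = 0x98A16
clock 10: out=0, reg = 0xCC50B

0xCC50B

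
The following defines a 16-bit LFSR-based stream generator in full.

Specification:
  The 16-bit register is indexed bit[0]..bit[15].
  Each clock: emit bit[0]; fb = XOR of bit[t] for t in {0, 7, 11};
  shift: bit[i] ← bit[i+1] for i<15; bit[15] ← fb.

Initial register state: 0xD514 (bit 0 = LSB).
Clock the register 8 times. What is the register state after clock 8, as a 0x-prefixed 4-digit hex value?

0x24D5

reg_0 = 0xD514
clock 1: out=0, reg = 0x6A8A
clock 2: out=0, reg = 0x3545
clock 3: out=1, reg = 0x9AA2
clock 4: out=0, reg = 0x4D51
clock 5: out=1, reg = 0x26A8
clock 6: out=0, reg = 0x9354
clock 7: out=0, reg = 0x49AA
clock 8: out=0, reg = 0x24D5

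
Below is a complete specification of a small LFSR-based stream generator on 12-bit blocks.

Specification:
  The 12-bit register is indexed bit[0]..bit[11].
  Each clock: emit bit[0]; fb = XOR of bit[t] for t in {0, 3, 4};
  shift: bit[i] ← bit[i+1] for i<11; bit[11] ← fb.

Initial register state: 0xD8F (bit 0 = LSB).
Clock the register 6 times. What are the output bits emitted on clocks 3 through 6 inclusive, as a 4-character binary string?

reg_0 = 0xD8F
clock 1: out=1, reg = 0x6C7
clock 2: out=1, reg = 0xB63
clock 3: out=1, reg = 0xDB1
clock 4: out=1, reg = 0x6D8
clock 5: out=0, reg = 0x36C
clock 6: out=0, reg = 0x9B6

1100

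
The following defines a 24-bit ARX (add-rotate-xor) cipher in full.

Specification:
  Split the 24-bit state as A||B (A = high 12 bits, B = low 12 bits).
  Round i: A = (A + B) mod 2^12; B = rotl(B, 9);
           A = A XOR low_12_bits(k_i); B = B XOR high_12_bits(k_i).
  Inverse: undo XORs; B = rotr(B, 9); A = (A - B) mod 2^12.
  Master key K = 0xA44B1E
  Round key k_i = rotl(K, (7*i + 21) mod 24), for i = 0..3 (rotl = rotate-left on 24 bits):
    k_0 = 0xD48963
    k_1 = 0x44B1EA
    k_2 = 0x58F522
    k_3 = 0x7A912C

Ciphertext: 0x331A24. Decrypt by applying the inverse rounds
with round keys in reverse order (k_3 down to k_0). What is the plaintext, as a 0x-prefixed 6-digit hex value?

0x3A2BAB

s_0 = ciphertext = 0x331A24
s_1 = InvRound(s_0, k_3) = 0x5AFC6E
s_2 = InvRound(s_1, k_2) = 0x181F0C
s_3 = InvRound(s_2, k_1) = 0x62EA3D
s_4 = InvRound(s_3, k_0) = 0x3A2BAB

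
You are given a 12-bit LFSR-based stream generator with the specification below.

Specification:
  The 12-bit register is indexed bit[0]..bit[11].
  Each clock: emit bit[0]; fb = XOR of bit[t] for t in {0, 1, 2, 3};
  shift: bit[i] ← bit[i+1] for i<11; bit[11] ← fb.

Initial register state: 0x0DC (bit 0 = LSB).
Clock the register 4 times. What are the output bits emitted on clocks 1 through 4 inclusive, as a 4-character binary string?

0011

reg_0 = 0x0DC
clock 1: out=0, reg = 0x06E
clock 2: out=0, reg = 0x837
clock 3: out=1, reg = 0xC1B
clock 4: out=1, reg = 0xE0D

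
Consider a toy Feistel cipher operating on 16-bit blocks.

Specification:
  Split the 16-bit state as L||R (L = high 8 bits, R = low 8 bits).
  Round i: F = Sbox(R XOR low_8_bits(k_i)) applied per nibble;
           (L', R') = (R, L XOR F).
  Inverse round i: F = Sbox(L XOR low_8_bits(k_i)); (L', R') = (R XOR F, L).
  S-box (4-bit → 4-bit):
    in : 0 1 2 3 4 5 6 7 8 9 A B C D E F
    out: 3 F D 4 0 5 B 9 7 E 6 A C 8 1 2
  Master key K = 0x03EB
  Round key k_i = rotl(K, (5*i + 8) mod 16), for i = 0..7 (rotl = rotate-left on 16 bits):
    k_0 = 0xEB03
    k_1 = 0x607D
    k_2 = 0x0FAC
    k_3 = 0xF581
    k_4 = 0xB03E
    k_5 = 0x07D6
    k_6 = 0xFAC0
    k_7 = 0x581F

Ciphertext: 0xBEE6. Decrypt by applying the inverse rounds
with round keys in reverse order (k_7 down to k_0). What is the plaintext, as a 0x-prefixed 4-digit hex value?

0xF5EC

s_0 = ciphertext = 0xBEE6
s_1 = InvRound(s_0, k_7) = 0x89BE
s_2 = InvRound(s_1, k_6) = 0xB089
s_3 = InvRound(s_2, k_5) = 0x32B0
s_4 = InvRound(s_3, k_4) = 0x8C32
s_5 = InvRound(s_4, k_3) = 0x0A8C
s_6 = InvRound(s_5, k_2) = 0xE70A
s_7 = InvRound(s_6, k_1) = 0xECE7
s_8 = InvRound(s_7, k_0) = 0xF5EC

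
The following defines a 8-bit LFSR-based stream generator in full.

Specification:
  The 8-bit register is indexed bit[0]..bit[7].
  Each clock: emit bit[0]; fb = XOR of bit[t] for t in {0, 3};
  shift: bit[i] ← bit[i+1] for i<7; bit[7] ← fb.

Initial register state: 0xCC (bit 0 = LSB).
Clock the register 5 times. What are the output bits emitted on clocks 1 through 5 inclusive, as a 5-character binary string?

00110

reg_0 = 0xCC
clock 1: out=0, reg = 0xE6
clock 2: out=0, reg = 0x73
clock 3: out=1, reg = 0xB9
clock 4: out=1, reg = 0x5C
clock 5: out=0, reg = 0xAE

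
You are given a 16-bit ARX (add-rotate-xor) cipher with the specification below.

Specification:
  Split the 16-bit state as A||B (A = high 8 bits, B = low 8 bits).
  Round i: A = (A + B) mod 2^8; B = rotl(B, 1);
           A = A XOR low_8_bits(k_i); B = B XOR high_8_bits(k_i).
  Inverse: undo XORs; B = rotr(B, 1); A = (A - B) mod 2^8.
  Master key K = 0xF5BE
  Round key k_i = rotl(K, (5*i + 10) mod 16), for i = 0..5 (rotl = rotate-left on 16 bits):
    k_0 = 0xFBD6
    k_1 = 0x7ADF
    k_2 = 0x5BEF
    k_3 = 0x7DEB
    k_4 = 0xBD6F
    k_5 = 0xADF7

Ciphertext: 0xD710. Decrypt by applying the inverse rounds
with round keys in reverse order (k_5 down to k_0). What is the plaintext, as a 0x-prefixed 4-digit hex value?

s_0 = ciphertext = 0xD710
s_1 = InvRound(s_0, k_5) = 0x42DE
s_2 = InvRound(s_1, k_4) = 0x7CB1
s_3 = InvRound(s_2, k_3) = 0x3166
s_4 = InvRound(s_3, k_2) = 0x409E
s_5 = InvRound(s_4, k_1) = 0x2D72
s_6 = InvRound(s_5, k_0) = 0x37C4

0x37C4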